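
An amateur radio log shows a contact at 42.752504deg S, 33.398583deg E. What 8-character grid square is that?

KE67qf79

Offset from 180°W / 90°S: lon 213.39858°, lat 47.24750°.
Field (20°×10°, letters A–R): lon ⌊213.39858/20⌋ = 10 → K; lat ⌊47.24750/10⌋ = 4 → E.
Square (2°×1°, digits 0–9): lon ⌊13.39858/2⌋ = 6; lat ⌊7.24750/1⌋ = 7.
Subsquare (5′×2.5′, letters a–x): lon ⌊1.39858/0.0833333⌋ = 16 → q; lat ⌊0.24750/0.0416667⌋ = 5 → f.
Extended square (30″×15″, digits 0–9): lon ⌊0.06525/0.00833333⌋ = 7; lat ⌊0.03916/0.00416667⌋ = 9.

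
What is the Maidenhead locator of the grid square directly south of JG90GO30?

Latitude extended square 0; −1 → -1, wraps to 9, carry into subsquare.
Latitude subsquare o = 14; −1 → 13 = n.
The longitude characters are unchanged.

JG90gn39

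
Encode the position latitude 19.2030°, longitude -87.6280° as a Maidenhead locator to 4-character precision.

Offset from 180°W / 90°S: lon 92.37°, lat 109.20°.
Field (20°×10°, letters A–R): 92.37/20 → 4 → E, 109.20/10 → 10 → K; chars EK.
Square (2°×1°, digits 0–9): 12.37/2 → 6, 9.20/1 → 9; chars 69.

EK69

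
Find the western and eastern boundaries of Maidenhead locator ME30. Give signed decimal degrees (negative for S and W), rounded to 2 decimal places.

66.00, 68.00

Field M=12, E=4: +12·20° lon, +4·10° lat → SW at lon 60°, lat -50°.
Square 3, 0: +3·2° lon, +0·1° lat → SW at lon 66°, lat -50°.
Cell spans 2° lon × 1° lat.
west 66.00, east 68.00.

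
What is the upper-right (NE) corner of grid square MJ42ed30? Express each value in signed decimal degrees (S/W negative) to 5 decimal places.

Field M=12, J=9: +12·20° lon, +9·10° lat → SW at lon 60°, lat 0°.
Square 4, 2: +4·2° lon, +2·1° lat → SW at lon 68°, lat 2°.
Subsquare e=4, d=3: +4·0.0833333° lon, +3·0.0416667° lat → SW at lon 68.3333°, lat 2.125°.
Extended square 3, 0: +3·0.00833333° lon, +0·0.00416667° lat → SW at lon 68.3583°, lat 2.125°.
Cell spans 0.00833333° lon × 0.00416667° lat. NE corner is SW corner plus one full cell.
latitude 2.12917, longitude 68.36667.

2.12917, 68.36667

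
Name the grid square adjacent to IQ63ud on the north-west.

Longitude subsquare u = 20; −1 → 19 = t.
Latitude subsquare d = 3; +1 → 4 = e.

IQ63te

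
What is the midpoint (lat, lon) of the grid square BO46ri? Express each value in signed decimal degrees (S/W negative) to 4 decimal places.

56.3542, -150.5417

Field B=1, O=14: +1·20° lon, +14·10° lat → SW at lon -160°, lat 50°.
Square 4, 6: +4·2° lon, +6·1° lat → SW at lon -152°, lat 56°.
Subsquare r=17, i=8: +17·0.0833333° lon, +8·0.0416667° lat → SW at lon -150.583°, lat 56.3333°.
Cell spans 0.0833333° lon × 0.0416667° lat. Centre is SW corner plus half of each.
latitude 56.3542, longitude -150.5417.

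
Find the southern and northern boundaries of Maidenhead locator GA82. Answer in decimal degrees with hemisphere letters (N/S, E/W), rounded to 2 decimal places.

88.00° S, 87.00° S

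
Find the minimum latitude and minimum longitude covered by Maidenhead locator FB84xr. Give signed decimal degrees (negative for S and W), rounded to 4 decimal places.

Field F=5, B=1: +5·20° lon, +1·10° lat → SW at lon -80°, lat -80°.
Square 8, 4: +8·2° lon, +4·1° lat → SW at lon -64°, lat -76°.
Subsquare x=23, r=17: +23·0.0833333° lon, +17·0.0416667° lat → SW at lon -62.0833°, lat -75.2917°.
latitude -75.2917, longitude -62.0833.

-75.2917, -62.0833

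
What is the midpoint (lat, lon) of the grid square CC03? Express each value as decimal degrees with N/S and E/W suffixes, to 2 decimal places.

Field C=2, C=2: +2·20° lon, +2·10° lat → SW at lon -140°, lat -70°.
Square 0, 3: +0·2° lon, +3·1° lat → SW at lon -140°, lat -67°.
Cell spans 2° lon × 1° lat. Centre is SW corner plus half of each.
latitude 66.50° S, longitude 139.00° W.

66.50° S, 139.00° W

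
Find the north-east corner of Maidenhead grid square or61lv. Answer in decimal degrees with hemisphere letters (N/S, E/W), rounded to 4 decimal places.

81.9167° N, 113.0000° E

Field O=14, R=17: +14·20° lon, +17·10° lat → SW at lon 100°, lat 80°.
Square 6, 1: +6·2° lon, +1·1° lat → SW at lon 112°, lat 81°.
Subsquare l=11, v=21: +11·0.0833333° lon, +21·0.0416667° lat → SW at lon 112.917°, lat 81.875°.
Cell spans 0.0833333° lon × 0.0416667° lat. NE corner is SW corner plus one full cell.
latitude 81.9167° N, longitude 113.0000° E.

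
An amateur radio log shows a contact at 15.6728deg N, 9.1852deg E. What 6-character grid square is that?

Shift to the Maidenhead origin (180°W, 90°S): lon 189.1852, lat 105.6728.
Field (20°×10°, letters A–R): 189.1852/20 → 9 → J, 105.6728/10 → 10 → K; chars JK.
Square (2°×1°, digits 0–9): 9.1852/2 → 4, 5.6728/1 → 5; chars 45.
Subsquare (5′×2.5′, letters a–x): 1.1852/0.0833333 → 14 → o, 0.6728/0.0416667 → 16 → q; chars oq.

JK45oq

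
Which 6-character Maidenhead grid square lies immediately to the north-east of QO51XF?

QO61ag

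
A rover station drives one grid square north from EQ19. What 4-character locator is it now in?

ER10

Latitude square 9; +1 → 10, wraps to 0, carry into field.
Latitude field Q = 16; +1 → 17 = R.
The longitude characters are unchanged.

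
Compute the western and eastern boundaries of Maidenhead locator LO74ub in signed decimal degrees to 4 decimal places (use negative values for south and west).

55.6667, 55.7500

Field L=11, O=14: +11·20° lon, +14·10° lat → SW at lon 40°, lat 50°.
Square 7, 4: +7·2° lon, +4·1° lat → SW at lon 54°, lat 54°.
Subsquare u=20, b=1: +20·0.0833333° lon, +1·0.0416667° lat → SW at lon 55.6667°, lat 54.0417°.
Cell spans 0.0833333° lon × 0.0416667° lat.
west 55.6667, east 55.7500.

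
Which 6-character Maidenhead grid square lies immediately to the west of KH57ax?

KH47xx

Longitude subsquare a = 0; −1 → -1, wraps to 23 = x, carry into square.
Longitude square 5; −1 → 4.
The latitude characters are unchanged.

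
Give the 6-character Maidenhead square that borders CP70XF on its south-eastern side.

CP80ae

Longitude subsquare x = 23; +1 → 24, wraps to 0 = a, carry into square.
Longitude square 7; +1 → 8.
Latitude subsquare f = 5; −1 → 4 = e.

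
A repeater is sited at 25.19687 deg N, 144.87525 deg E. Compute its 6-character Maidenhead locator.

QL25ke

Add 180° to longitude and 90° to latitude: 324.8752, 115.1969.
Field: 324.8752/20 → 16 → Q, 115.1969/10 → 11 → L; chars QL.
Square: 4.8752/2 → 2, 5.1969/1 → 5; chars 25.
Subsquare: 0.8752/0.0833333 → 10 → k, 0.1969/0.0416667 → 4 → e; chars ke.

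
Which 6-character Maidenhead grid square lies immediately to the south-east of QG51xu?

Longitude subsquare x = 23; +1 → 24, wraps to 0 = a, carry into square.
Longitude square 5; +1 → 6.
Latitude subsquare u = 20; −1 → 19 = t.

QG61at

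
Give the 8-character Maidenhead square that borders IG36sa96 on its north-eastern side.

IG36ta07

Longitude extended square 9; +1 → 10, wraps to 0, carry into subsquare.
Longitude subsquare s = 18; +1 → 19 = t.
Latitude extended square 6; +1 → 7.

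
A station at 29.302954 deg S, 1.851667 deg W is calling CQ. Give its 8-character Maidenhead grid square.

Add 180° to longitude and 90° to latitude: 178.14833, 60.69705.
Field: 178.14833/20 → 8 → I, 60.69705/10 → 6 → G; chars IG.
Square: 18.14833/2 → 9, 0.69705/1 → 0; chars 90.
Subsquare: 0.14833/0.0833333 → 1 → b, 0.69705/0.0416667 → 16 → q; chars bq.
Extended square: 0.06500/0.00833333 → 7, 0.03038/0.00416667 → 7; chars 77.

IG90bq77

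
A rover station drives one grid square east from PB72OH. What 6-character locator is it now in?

Longitude subsquare o = 14; +1 → 15 = p.
The latitude characters are unchanged.

PB72ph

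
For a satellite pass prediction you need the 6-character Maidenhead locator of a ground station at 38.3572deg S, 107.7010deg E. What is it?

Shift to the Maidenhead origin (180°W, 90°S): lon 287.7010, lat 51.6428.
Field: 287.7010/20 → 14 → O, 51.6428/10 → 5 → F; chars OF.
Square: 7.7010/2 → 3, 1.6428/1 → 1; chars 31.
Subsquare: 1.7010/0.0833333 → 20 → u, 0.6428/0.0416667 → 15 → p; chars up.

OF31up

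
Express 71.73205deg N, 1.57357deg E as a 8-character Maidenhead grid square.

JQ01sr85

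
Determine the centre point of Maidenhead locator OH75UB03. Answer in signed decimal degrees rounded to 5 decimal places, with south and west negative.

-14.94375, 115.67083

Field O=14, H=7: +14·20° lon, +7·10° lat → SW at lon 100°, lat -20°.
Square 7, 5: +7·2° lon, +5·1° lat → SW at lon 114°, lat -15°.
Subsquare u=20, b=1: +20·0.0833333° lon, +1·0.0416667° lat → SW at lon 115.667°, lat -14.9583°.
Extended square 0, 3: +0·0.00833333° lon, +3·0.00416667° lat → SW at lon 115.667°, lat -14.9458°.
Cell spans 0.00833333° lon × 0.00416667° lat. Centre is SW corner plus half of each.
latitude -14.94375, longitude 115.67083.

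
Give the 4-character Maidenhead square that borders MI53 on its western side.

MI43

Longitude square 5; −1 → 4.
The latitude characters are unchanged.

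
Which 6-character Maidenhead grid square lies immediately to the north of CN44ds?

Latitude subsquare s = 18; +1 → 19 = t.
The longitude characters are unchanged.

CN44dt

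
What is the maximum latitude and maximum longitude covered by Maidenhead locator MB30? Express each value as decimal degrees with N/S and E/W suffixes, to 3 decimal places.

79.000° S, 68.000° E

Field M=12, B=1: +12·20° lon, +1·10° lat → SW at lon 60°, lat -80°.
Square 3, 0: +3·2° lon, +0·1° lat → SW at lon 66°, lat -80°.
Cell spans 2° lon × 1° lat. NE corner is SW corner plus one full cell.
latitude 79.000° S, longitude 68.000° E.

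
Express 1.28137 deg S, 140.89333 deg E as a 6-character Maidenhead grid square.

Shift to the Maidenhead origin (180°W, 90°S): lon 320.8933, lat 88.7186.
Field (20°×10°, letters A–R): lon ⌊320.8933/20⌋ = 16 → Q; lat ⌊88.7186/10⌋ = 8 → I.
Square (2°×1°, digits 0–9): lon ⌊0.8933/2⌋ = 0; lat ⌊8.7186/1⌋ = 8.
Subsquare (5′×2.5′, letters a–x): lon ⌊0.8933/0.0833333⌋ = 10 → k; lat ⌊0.7186/0.0416667⌋ = 17 → r.

QI08kr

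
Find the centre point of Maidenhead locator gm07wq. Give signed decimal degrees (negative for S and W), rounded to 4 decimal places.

37.6875, -58.1250

Field G=6, M=12: +6·20° lon, +12·10° lat → SW at lon -60°, lat 30°.
Square 0, 7: +0·2° lon, +7·1° lat → SW at lon -60°, lat 37°.
Subsquare w=22, q=16: +22·0.0833333° lon, +16·0.0416667° lat → SW at lon -58.1667°, lat 37.6667°.
Cell spans 0.0833333° lon × 0.0416667° lat. Centre is SW corner plus half of each.
latitude 37.6875, longitude -58.1250.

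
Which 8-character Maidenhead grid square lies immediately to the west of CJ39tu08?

CJ39su98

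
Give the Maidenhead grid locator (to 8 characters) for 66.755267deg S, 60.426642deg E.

Add 180° to longitude and 90° to latitude: 240.42664, 23.24473.
Field (20°×10°, letters A–R): lon ⌊240.42664/20⌋ = 12 → M; lat ⌊23.24473/10⌋ = 2 → C.
Square (2°×1°, digits 0–9): lon ⌊0.42664/2⌋ = 0; lat ⌊3.24473/1⌋ = 3.
Subsquare (5′×2.5′, letters a–x): lon ⌊0.42664/0.0833333⌋ = 5 → f; lat ⌊0.24473/0.0416667⌋ = 5 → f.
Extended square (30″×15″, digits 0–9): lon ⌊0.00998/0.00833333⌋ = 1; lat ⌊0.03640/0.00416667⌋ = 8.

MC03ff18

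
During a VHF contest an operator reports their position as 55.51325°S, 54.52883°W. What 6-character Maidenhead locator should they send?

Add 180° to longitude and 90° to latitude: 125.4712, 34.4868.
Field: 125.4712/20 → 6 → G, 34.4868/10 → 3 → D; chars GD.
Square: 5.4712/2 → 2, 4.4868/1 → 4; chars 24.
Subsquare: 1.4712/0.0833333 → 17 → r, 0.4868/0.0416667 → 11 → l; chars rl.

GD24rl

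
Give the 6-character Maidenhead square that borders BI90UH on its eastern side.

Longitude subsquare u = 20; +1 → 21 = v.
The latitude characters are unchanged.

BI90vh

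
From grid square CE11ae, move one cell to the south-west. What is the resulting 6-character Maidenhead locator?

Longitude subsquare a = 0; −1 → -1, wraps to 23 = x, carry into square.
Longitude square 1; −1 → 0.
Latitude subsquare e = 4; −1 → 3 = d.

CE01xd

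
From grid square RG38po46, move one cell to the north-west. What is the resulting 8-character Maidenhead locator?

RG38po37

Longitude extended square 4; −1 → 3.
Latitude extended square 6; +1 → 7.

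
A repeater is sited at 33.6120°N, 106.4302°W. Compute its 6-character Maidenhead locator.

DM63so

Shift to the Maidenhead origin (180°W, 90°S): lon 73.5698, lat 123.6120.
Field: lon ⌊73.5698/20⌋ = 3 → D; lat ⌊123.6120/10⌋ = 12 → M.
Square: lon ⌊13.5698/2⌋ = 6; lat ⌊3.6120/1⌋ = 3.
Subsquare: lon ⌊1.5698/0.0833333⌋ = 18 → s; lat ⌊0.6120/0.0416667⌋ = 14 → o.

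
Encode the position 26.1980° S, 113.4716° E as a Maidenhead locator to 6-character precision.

OG63rt

Shift to the Maidenhead origin (180°W, 90°S): lon 293.4716, lat 63.8020.
Field: 293.4716/20 → 14 → O, 63.8020/10 → 6 → G; chars OG.
Square: 13.4716/2 → 6, 3.8020/1 → 3; chars 63.
Subsquare: 1.4716/0.0833333 → 17 → r, 0.8020/0.0416667 → 19 → t; chars rt.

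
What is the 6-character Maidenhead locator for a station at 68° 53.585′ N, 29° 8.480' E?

KP48nv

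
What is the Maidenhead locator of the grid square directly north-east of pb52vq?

PB52wr

Longitude subsquare v = 21; +1 → 22 = w.
Latitude subsquare q = 16; +1 → 17 = r.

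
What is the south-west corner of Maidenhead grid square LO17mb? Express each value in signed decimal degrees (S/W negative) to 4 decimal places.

57.0417, 43.0000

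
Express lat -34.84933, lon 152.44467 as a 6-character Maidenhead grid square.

Add 180° to longitude and 90° to latitude: 332.4447, 55.1507.
Field: lon ⌊332.4447/20⌋ = 16 → Q; lat ⌊55.1507/10⌋ = 5 → F.
Square: lon ⌊12.4447/2⌋ = 6; lat ⌊5.1507/1⌋ = 5.
Subsquare: lon ⌊0.4447/0.0833333⌋ = 5 → f; lat ⌊0.1507/0.0416667⌋ = 3 → d.

QF65fd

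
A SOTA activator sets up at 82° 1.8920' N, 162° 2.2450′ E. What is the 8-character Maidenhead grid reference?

RR12aa47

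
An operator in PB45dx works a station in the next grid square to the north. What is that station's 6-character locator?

Latitude subsquare x = 23; +1 → 24, wraps to 0 = a, carry into square.
Latitude square 5; +1 → 6.
The longitude characters are unchanged.

PB46da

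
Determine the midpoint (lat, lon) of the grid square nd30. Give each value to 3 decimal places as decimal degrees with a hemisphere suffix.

Field N=13, D=3: +13·20° lon, +3·10° lat → SW at lon 80°, lat -60°.
Square 3, 0: +3·2° lon, +0·1° lat → SW at lon 86°, lat -60°.
Cell spans 2° lon × 1° lat. Centre is SW corner plus half of each.
latitude 59.500° S, longitude 87.000° E.

59.500° S, 87.000° E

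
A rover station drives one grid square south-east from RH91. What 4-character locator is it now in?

AH00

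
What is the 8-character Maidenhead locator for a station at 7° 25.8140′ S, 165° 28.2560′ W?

AI72gn36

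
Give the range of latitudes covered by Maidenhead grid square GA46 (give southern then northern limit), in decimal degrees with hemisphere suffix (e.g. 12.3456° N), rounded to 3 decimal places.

Field G=6, A=0: +6·20° lon, +0·10° lat → SW at lon -60°, lat -90°.
Square 4, 6: +4·2° lon, +6·1° lat → SW at lon -52°, lat -84°.
Cell spans 2° lon × 1° lat.
south 84.000° S, north 83.000° S.

84.000° S, 83.000° S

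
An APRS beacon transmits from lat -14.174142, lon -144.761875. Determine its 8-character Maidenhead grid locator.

Shift to the Maidenhead origin (180°W, 90°S): lon 35.23812, lat 75.82586.
Field: lon ⌊35.23812/20⌋ = 1 → B; lat ⌊75.82586/10⌋ = 7 → H.
Square: lon ⌊15.23812/2⌋ = 7; lat ⌊5.82586/1⌋ = 5.
Subsquare: lon ⌊1.23812/0.0833333⌋ = 14 → o; lat ⌊0.82586/0.0416667⌋ = 19 → t.
Extended square: lon ⌊0.07146/0.00833333⌋ = 8; lat ⌊0.03419/0.00416667⌋ = 8.

BH75ot88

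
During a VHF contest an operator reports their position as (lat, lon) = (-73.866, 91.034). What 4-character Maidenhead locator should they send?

NB56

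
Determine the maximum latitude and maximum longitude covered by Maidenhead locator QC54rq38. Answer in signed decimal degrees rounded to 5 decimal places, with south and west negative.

-65.29583, 151.45000

Field Q=16, C=2: +16·20° lon, +2·10° lat → SW at lon 140°, lat -70°.
Square 5, 4: +5·2° lon, +4·1° lat → SW at lon 150°, lat -66°.
Subsquare r=17, q=16: +17·0.0833333° lon, +16·0.0416667° lat → SW at lon 151.417°, lat -65.3333°.
Extended square 3, 8: +3·0.00833333° lon, +8·0.00416667° lat → SW at lon 151.442°, lat -65.3°.
Cell spans 0.00833333° lon × 0.00416667° lat. NE corner is SW corner plus one full cell.
latitude -65.29583, longitude 151.45000.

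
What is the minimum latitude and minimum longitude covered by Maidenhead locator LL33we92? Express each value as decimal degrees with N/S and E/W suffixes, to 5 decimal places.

23.17500° N, 47.90833° E

Field L=11, L=11: +11·20° lon, +11·10° lat → SW at lon 40°, lat 20°.
Square 3, 3: +3·2° lon, +3·1° lat → SW at lon 46°, lat 23°.
Subsquare w=22, e=4: +22·0.0833333° lon, +4·0.0416667° lat → SW at lon 47.8333°, lat 23.1667°.
Extended square 9, 2: +9·0.00833333° lon, +2·0.00416667° lat → SW at lon 47.9083°, lat 23.175°.
latitude 23.17500° N, longitude 47.90833° E.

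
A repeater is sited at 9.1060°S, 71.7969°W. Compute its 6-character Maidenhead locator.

Offset from 180°W / 90°S: lon 108.2031°, lat 80.8940°.
Field (20°×10°, letters A–R): lon ⌊108.2031/20⌋ = 5 → F; lat ⌊80.8940/10⌋ = 8 → I.
Square (2°×1°, digits 0–9): lon ⌊8.2031/2⌋ = 4; lat ⌊0.8940/1⌋ = 0.
Subsquare (5′×2.5′, letters a–x): lon ⌊0.2031/0.0833333⌋ = 2 → c; lat ⌊0.8940/0.0416667⌋ = 21 → v.

FI40cv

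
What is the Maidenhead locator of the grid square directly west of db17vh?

DB17uh

Longitude subsquare v = 21; −1 → 20 = u.
The latitude characters are unchanged.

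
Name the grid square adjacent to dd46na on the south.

DD45nx

Latitude subsquare a = 0; −1 → -1, wraps to 23 = x, carry into square.
Latitude square 6; −1 → 5.
The longitude characters are unchanged.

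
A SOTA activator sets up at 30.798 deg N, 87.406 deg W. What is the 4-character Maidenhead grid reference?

Add 180° to longitude and 90° to latitude: 92.59, 120.80.
Field: 92.59/20 → 4 → E, 120.80/10 → 12 → M; chars EM.
Square: 12.59/2 → 6, 0.80/1 → 0; chars 60.

EM60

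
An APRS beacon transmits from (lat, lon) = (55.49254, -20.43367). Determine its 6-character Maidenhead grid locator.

HO95sl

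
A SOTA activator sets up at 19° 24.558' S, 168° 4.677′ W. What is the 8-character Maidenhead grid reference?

AH50xo01

Offset from 180°W / 90°S: lon 11.92205°, lat 70.59070°.
Field: 11.92205/20 → 0 → A, 70.59070/10 → 7 → H; chars AH.
Square: 11.92205/2 → 5, 0.59070/1 → 0; chars 50.
Subsquare: 1.92205/0.0833333 → 23 → x, 0.59070/0.0416667 → 14 → o; chars xo.
Extended square: 0.00538/0.00833333 → 0, 0.00737/0.00416667 → 1; chars 01.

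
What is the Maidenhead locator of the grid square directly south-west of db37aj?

DB27xi

Longitude subsquare a = 0; −1 → -1, wraps to 23 = x, carry into square.
Longitude square 3; −1 → 2.
Latitude subsquare j = 9; −1 → 8 = i.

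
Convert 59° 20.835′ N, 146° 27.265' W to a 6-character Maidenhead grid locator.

BO69si

Add 180° to longitude and 90° to latitude: 33.5456, 149.3473.
Field (20°×10°, letters A–R): lon ⌊33.5456/20⌋ = 1 → B; lat ⌊149.3473/10⌋ = 14 → O.
Square (2°×1°, digits 0–9): lon ⌊13.5456/2⌋ = 6; lat ⌊9.3473/1⌋ = 9.
Subsquare (5′×2.5′, letters a–x): lon ⌊1.5456/0.0833333⌋ = 18 → s; lat ⌊0.3473/0.0416667⌋ = 8 → i.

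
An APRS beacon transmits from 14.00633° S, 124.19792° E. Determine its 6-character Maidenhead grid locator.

PH25cx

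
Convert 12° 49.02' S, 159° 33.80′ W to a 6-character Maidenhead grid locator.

BH07fe

Shift to the Maidenhead origin (180°W, 90°S): lon 20.4367, lat 77.1830.
Field (20°×10°, letters A–R): lon ⌊20.4367/20⌋ = 1 → B; lat ⌊77.1830/10⌋ = 7 → H.
Square (2°×1°, digits 0–9): lon ⌊0.4367/2⌋ = 0; lat ⌊7.1830/1⌋ = 7.
Subsquare (5′×2.5′, letters a–x): lon ⌊0.4367/0.0833333⌋ = 5 → f; lat ⌊0.1830/0.0416667⌋ = 4 → e.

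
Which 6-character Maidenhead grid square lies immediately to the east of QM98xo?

RM08ao

Longitude subsquare x = 23; +1 → 24, wraps to 0 = a, carry into square.
Longitude square 9; +1 → 10, wraps to 0, carry into field.
Longitude field Q = 16; +1 → 17 = R.
The latitude characters are unchanged.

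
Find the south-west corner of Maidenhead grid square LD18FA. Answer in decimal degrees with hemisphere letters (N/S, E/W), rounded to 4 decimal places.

52.0000° S, 42.4167° E

Field L=11, D=3: +11·20° lon, +3·10° lat → SW at lon 40°, lat -60°.
Square 1, 8: +1·2° lon, +8·1° lat → SW at lon 42°, lat -52°.
Subsquare f=5, a=0: +5·0.0833333° lon, +0·0.0416667° lat → SW at lon 42.4167°, lat -52°.
latitude 52.0000° S, longitude 42.4167° E.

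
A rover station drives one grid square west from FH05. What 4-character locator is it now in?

EH95

Longitude square 0; −1 → -1, wraps to 9, carry into field.
Longitude field F = 5; −1 → 4 = E.
The latitude characters are unchanged.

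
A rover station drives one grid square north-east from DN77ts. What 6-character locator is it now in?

DN77ut

Longitude subsquare t = 19; +1 → 20 = u.
Latitude subsquare s = 18; +1 → 19 = t.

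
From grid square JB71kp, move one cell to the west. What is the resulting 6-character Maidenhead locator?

JB71jp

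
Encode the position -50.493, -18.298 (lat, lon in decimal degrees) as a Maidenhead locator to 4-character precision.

ID09

Shift to the Maidenhead origin (180°W, 90°S): lon 161.70, lat 39.51.
Field (20°×10°, letters A–R): 161.70/20 → 8 → I, 39.51/10 → 3 → D; chars ID.
Square (2°×1°, digits 0–9): 1.70/2 → 0, 9.51/1 → 9; chars 09.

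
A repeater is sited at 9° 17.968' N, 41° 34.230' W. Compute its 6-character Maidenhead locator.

GJ99fh

Shift to the Maidenhead origin (180°W, 90°S): lon 138.4295, lat 99.2995.
Field: lon ⌊138.4295/20⌋ = 6 → G; lat ⌊99.2995/10⌋ = 9 → J.
Square: lon ⌊18.4295/2⌋ = 9; lat ⌊9.2995/1⌋ = 9.
Subsquare: lon ⌊0.4295/0.0833333⌋ = 5 → f; lat ⌊0.2995/0.0416667⌋ = 7 → h.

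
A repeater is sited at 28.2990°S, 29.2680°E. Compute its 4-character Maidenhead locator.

Offset from 180°W / 90°S: lon 209.27°, lat 61.70°.
Field (20°×10°, letters A–R): lon ⌊209.27/20⌋ = 10 → K; lat ⌊61.70/10⌋ = 6 → G.
Square (2°×1°, digits 0–9): lon ⌊9.27/2⌋ = 4; lat ⌊1.70/1⌋ = 1.

KG41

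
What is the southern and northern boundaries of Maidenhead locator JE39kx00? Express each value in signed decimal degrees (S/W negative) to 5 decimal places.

-40.04167, -40.03750

Field J=9, E=4: +9·20° lon, +4·10° lat → SW at lon 0°, lat -50°.
Square 3, 9: +3·2° lon, +9·1° lat → SW at lon 6°, lat -41°.
Subsquare k=10, x=23: +10·0.0833333° lon, +23·0.0416667° lat → SW at lon 6.83333°, lat -40.0417°.
Extended square 0, 0: +0·0.00833333° lon, +0·0.00416667° lat → SW at lon 6.83333°, lat -40.0417°.
Cell spans 0.00833333° lon × 0.00416667° lat.
south -40.04167, north -40.03750.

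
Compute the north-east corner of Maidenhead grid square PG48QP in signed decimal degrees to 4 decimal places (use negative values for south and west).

-21.3333, 129.4167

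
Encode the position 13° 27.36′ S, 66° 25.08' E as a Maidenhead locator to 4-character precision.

Offset from 180°W / 90°S: lon 246.42°, lat 76.54°.
Field (20°×10°, letters A–R): lon ⌊246.42/20⌋ = 12 → M; lat ⌊76.54/10⌋ = 7 → H.
Square (2°×1°, digits 0–9): lon ⌊6.42/2⌋ = 3; lat ⌊6.54/1⌋ = 6.

MH36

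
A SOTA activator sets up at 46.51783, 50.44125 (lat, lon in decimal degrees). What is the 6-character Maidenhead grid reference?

Shift to the Maidenhead origin (180°W, 90°S): lon 230.4412, lat 136.5178.
Field (20°×10°, letters A–R): 230.4412/20 → 11 → L, 136.5178/10 → 13 → N; chars LN.
Square (2°×1°, digits 0–9): 10.4412/2 → 5, 6.5178/1 → 6; chars 56.
Subsquare (5′×2.5′, letters a–x): 0.4412/0.0833333 → 5 → f, 0.5178/0.0416667 → 12 → m; chars fm.

LN56fm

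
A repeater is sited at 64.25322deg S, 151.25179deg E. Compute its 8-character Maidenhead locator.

QC55pr09

Offset from 180°W / 90°S: lon 331.25179°, lat 25.74678°.
Field (20°×10°, letters A–R): lon ⌊331.25179/20⌋ = 16 → Q; lat ⌊25.74678/10⌋ = 2 → C.
Square (2°×1°, digits 0–9): lon ⌊11.25179/2⌋ = 5; lat ⌊5.74678/1⌋ = 5.
Subsquare (5′×2.5′, letters a–x): lon ⌊1.25179/0.0833333⌋ = 15 → p; lat ⌊0.74678/0.0416667⌋ = 17 → r.
Extended square (30″×15″, digits 0–9): lon ⌊0.00179/0.00833333⌋ = 0; lat ⌊0.03845/0.00416667⌋ = 9.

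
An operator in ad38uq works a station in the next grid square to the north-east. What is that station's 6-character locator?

AD38vr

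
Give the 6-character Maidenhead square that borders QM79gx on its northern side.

QN70ga

Latitude subsquare x = 23; +1 → 24, wraps to 0 = a, carry into square.
Latitude square 9; +1 → 10, wraps to 0, carry into field.
Latitude field M = 12; +1 → 13 = N.
The longitude characters are unchanged.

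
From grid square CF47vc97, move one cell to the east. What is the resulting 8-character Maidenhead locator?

CF47wc07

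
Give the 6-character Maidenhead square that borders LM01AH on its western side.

KM91xh

Longitude subsquare a = 0; −1 → -1, wraps to 23 = x, carry into square.
Longitude square 0; −1 → -1, wraps to 9, carry into field.
Longitude field L = 11; −1 → 10 = K.
The latitude characters are unchanged.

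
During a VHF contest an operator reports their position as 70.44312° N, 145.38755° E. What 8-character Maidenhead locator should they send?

Add 180° to longitude and 90° to latitude: 325.38755, 160.44312.
Field: 325.38755/20 → 16 → Q, 160.44312/10 → 16 → Q; chars QQ.
Square: 5.38755/2 → 2, 0.44312/1 → 0; chars 20.
Subsquare: 1.38755/0.0833333 → 16 → q, 0.44312/0.0416667 → 10 → k; chars qk.
Extended square: 0.05422/0.00833333 → 6, 0.02645/0.00416667 → 6; chars 66.

QQ20qk66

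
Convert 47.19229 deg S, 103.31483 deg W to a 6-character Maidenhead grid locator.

DE82it

Shift to the Maidenhead origin (180°W, 90°S): lon 76.6852, lat 42.8077.
Field: 76.6852/20 → 3 → D, 42.8077/10 → 4 → E; chars DE.
Square: 16.6852/2 → 8, 2.8077/1 → 2; chars 82.
Subsquare: 0.6852/0.0833333 → 8 → i, 0.8077/0.0416667 → 19 → t; chars it.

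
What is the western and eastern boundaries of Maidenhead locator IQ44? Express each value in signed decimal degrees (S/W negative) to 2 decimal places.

Field I=8, Q=16: +8·20° lon, +16·10° lat → SW at lon -20°, lat 70°.
Square 4, 4: +4·2° lon, +4·1° lat → SW at lon -12°, lat 74°.
Cell spans 2° lon × 1° lat.
west -12.00, east -10.00.

-12.00, -10.00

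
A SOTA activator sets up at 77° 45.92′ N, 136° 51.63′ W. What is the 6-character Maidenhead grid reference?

Offset from 180°W / 90°S: lon 43.1395°, lat 167.7653°.
Field (20°×10°, letters A–R): 43.1395/20 → 2 → C, 167.7653/10 → 16 → Q; chars CQ.
Square (2°×1°, digits 0–9): 3.1395/2 → 1, 7.7653/1 → 7; chars 17.
Subsquare (5′×2.5′, letters a–x): 1.1395/0.0833333 → 13 → n, 0.7653/0.0416667 → 18 → s; chars ns.

CQ17ns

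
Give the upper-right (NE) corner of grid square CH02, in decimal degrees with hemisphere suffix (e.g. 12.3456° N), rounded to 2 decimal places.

17.00° S, 138.00° W

Field C=2, H=7: +2·20° lon, +7·10° lat → SW at lon -140°, lat -20°.
Square 0, 2: +0·2° lon, +2·1° lat → SW at lon -140°, lat -18°.
Cell spans 2° lon × 1° lat. NE corner is SW corner plus one full cell.
latitude 17.00° S, longitude 138.00° W.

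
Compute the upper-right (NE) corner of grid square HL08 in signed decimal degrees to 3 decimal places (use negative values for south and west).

Field H=7, L=11: +7·20° lon, +11·10° lat → SW at lon -40°, lat 20°.
Square 0, 8: +0·2° lon, +8·1° lat → SW at lon -40°, lat 28°.
Cell spans 2° lon × 1° lat. NE corner is SW corner plus one full cell.
latitude 29.000, longitude -38.000.

29.000, -38.000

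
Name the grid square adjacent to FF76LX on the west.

FF76kx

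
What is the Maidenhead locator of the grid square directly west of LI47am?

Longitude subsquare a = 0; −1 → -1, wraps to 23 = x, carry into square.
Longitude square 4; −1 → 3.
The latitude characters are unchanged.

LI37xm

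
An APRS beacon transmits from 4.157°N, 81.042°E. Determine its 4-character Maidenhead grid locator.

NJ04

Offset from 180°W / 90°S: lon 261.04°, lat 94.16°.
Field: lon ⌊261.04/20⌋ = 13 → N; lat ⌊94.16/10⌋ = 9 → J.
Square: lon ⌊1.04/2⌋ = 0; lat ⌊4.16/1⌋ = 4.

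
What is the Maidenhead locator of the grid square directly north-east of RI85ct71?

Longitude extended square 7; +1 → 8.
Latitude extended square 1; +1 → 2.

RI85ct82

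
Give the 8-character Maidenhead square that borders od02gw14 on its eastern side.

OD02gw24

Longitude extended square 1; +1 → 2.
The latitude characters are unchanged.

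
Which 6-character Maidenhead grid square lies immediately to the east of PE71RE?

Longitude subsquare r = 17; +1 → 18 = s.
The latitude characters are unchanged.

PE71se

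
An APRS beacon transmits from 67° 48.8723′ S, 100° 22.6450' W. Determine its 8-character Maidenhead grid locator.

DC92te44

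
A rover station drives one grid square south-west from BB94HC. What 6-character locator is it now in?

Longitude subsquare h = 7; −1 → 6 = g.
Latitude subsquare c = 2; −1 → 1 = b.

BB94gb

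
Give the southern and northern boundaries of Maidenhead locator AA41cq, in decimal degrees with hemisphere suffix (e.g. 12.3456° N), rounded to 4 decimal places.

Field A=0, A=0: +0·20° lon, +0·10° lat → SW at lon -180°, lat -90°.
Square 4, 1: +4·2° lon, +1·1° lat → SW at lon -172°, lat -89°.
Subsquare c=2, q=16: +2·0.0833333° lon, +16·0.0416667° lat → SW at lon -171.833°, lat -88.3333°.
Cell spans 0.0833333° lon × 0.0416667° lat.
south 88.3333° S, north 88.2917° S.

88.3333° S, 88.2917° S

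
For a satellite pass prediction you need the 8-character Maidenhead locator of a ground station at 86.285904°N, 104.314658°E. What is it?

Add 180° to longitude and 90° to latitude: 284.31466, 176.28590.
Field: 284.31466/20 → 14 → O, 176.28590/10 → 17 → R; chars OR.
Square: 4.31466/2 → 2, 6.28590/1 → 6; chars 26.
Subsquare: 0.31466/0.0833333 → 3 → d, 0.28590/0.0416667 → 6 → g; chars dg.
Extended square: 0.06466/0.00833333 → 7, 0.03590/0.00416667 → 8; chars 78.

OR26dg78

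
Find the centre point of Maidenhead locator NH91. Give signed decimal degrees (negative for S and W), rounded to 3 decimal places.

-18.500, 99.000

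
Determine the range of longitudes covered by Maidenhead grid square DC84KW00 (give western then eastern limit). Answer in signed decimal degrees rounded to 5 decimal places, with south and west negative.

Field D=3, C=2: +3·20° lon, +2·10° lat → SW at lon -120°, lat -70°.
Square 8, 4: +8·2° lon, +4·1° lat → SW at lon -104°, lat -66°.
Subsquare k=10, w=22: +10·0.0833333° lon, +22·0.0416667° lat → SW at lon -103.167°, lat -65.0833°.
Extended square 0, 0: +0·0.00833333° lon, +0·0.00416667° lat → SW at lon -103.167°, lat -65.0833°.
Cell spans 0.00833333° lon × 0.00416667° lat.
west -103.16667, east -103.15833.

-103.16667, -103.15833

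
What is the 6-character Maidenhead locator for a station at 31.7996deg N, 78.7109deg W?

Add 180° to longitude and 90° to latitude: 101.2891, 121.7996.
Field: 101.2891/20 → 5 → F, 121.7996/10 → 12 → M; chars FM.
Square: 1.2891/2 → 0, 1.7996/1 → 1; chars 01.
Subsquare: 1.2891/0.0833333 → 15 → p, 0.7996/0.0416667 → 19 → t; chars pt.

FM01pt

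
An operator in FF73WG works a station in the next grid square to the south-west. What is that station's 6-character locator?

FF73vf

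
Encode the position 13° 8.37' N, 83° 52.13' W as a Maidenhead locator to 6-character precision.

EK83bd

Shift to the Maidenhead origin (180°W, 90°S): lon 96.1312, lat 103.1395.
Field (20°×10°, letters A–R): 96.1312/20 → 4 → E, 103.1395/10 → 10 → K; chars EK.
Square (2°×1°, digits 0–9): 16.1312/2 → 8, 3.1395/1 → 3; chars 83.
Subsquare (5′×2.5′, letters a–x): 0.1312/0.0833333 → 1 → b, 0.1395/0.0416667 → 3 → d; chars bd.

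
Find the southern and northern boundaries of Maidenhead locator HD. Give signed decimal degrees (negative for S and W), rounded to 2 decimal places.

-60.00, -50.00

Field H=7, D=3: +7·20° lon, +3·10° lat → SW at lon -40°, lat -60°.
Cell spans 20° lon × 10° lat.
south -60.00, north -50.00.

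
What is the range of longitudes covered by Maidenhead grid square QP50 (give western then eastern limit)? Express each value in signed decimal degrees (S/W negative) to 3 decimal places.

150.000, 152.000

Field Q=16, P=15: +16·20° lon, +15·10° lat → SW at lon 140°, lat 60°.
Square 5, 0: +5·2° lon, +0·1° lat → SW at lon 150°, lat 60°.
Cell spans 2° lon × 1° lat.
west 150.000, east 152.000.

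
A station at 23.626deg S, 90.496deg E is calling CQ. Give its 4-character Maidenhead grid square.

Offset from 180°W / 90°S: lon 270.50°, lat 66.37°.
Field (20°×10°, letters A–R): lon ⌊270.50/20⌋ = 13 → N; lat ⌊66.37/10⌋ = 6 → G.
Square (2°×1°, digits 0–9): lon ⌊10.50/2⌋ = 5; lat ⌊6.37/1⌋ = 6.

NG56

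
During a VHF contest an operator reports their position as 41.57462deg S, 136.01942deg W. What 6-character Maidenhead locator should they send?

Offset from 180°W / 90°S: lon 43.9806°, lat 48.4254°.
Field (20°×10°, letters A–R): lon ⌊43.9806/20⌋ = 2 → C; lat ⌊48.4254/10⌋ = 4 → E.
Square (2°×1°, digits 0–9): lon ⌊3.9806/2⌋ = 1; lat ⌊8.4254/1⌋ = 8.
Subsquare (5′×2.5′, letters a–x): lon ⌊1.9806/0.0833333⌋ = 23 → x; lat ⌊0.4254/0.0416667⌋ = 10 → k.

CE18xk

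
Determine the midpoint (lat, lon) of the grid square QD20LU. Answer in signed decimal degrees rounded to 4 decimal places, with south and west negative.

Field Q=16, D=3: +16·20° lon, +3·10° lat → SW at lon 140°, lat -60°.
Square 2, 0: +2·2° lon, +0·1° lat → SW at lon 144°, lat -60°.
Subsquare l=11, u=20: +11·0.0833333° lon, +20·0.0416667° lat → SW at lon 144.917°, lat -59.1667°.
Cell spans 0.0833333° lon × 0.0416667° lat. Centre is SW corner plus half of each.
latitude -59.1458, longitude 144.9583.

-59.1458, 144.9583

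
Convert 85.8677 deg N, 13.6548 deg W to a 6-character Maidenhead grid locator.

IR35eu

Add 180° to longitude and 90° to latitude: 166.3452, 175.8677.
Field: 166.3452/20 → 8 → I, 175.8677/10 → 17 → R; chars IR.
Square: 6.3452/2 → 3, 5.8677/1 → 5; chars 35.
Subsquare: 0.3452/0.0833333 → 4 → e, 0.8677/0.0416667 → 20 → u; chars eu.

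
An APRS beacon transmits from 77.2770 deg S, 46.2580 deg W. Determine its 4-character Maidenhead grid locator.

GB62

Add 180° to longitude and 90° to latitude: 133.74, 12.72.
Field: 133.74/20 → 6 → G, 12.72/10 → 1 → B; chars GB.
Square: 13.74/2 → 6, 2.72/1 → 2; chars 62.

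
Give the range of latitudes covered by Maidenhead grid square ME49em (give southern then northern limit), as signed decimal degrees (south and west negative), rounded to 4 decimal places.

Field M=12, E=4: +12·20° lon, +4·10° lat → SW at lon 60°, lat -50°.
Square 4, 9: +4·2° lon, +9·1° lat → SW at lon 68°, lat -41°.
Subsquare e=4, m=12: +4·0.0833333° lon, +12·0.0416667° lat → SW at lon 68.3333°, lat -40.5°.
Cell spans 0.0833333° lon × 0.0416667° lat.
south -40.5000, north -40.4583.

-40.5000, -40.4583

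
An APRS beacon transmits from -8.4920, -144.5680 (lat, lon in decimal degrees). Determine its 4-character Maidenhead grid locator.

BI71

Offset from 180°W / 90°S: lon 35.43°, lat 81.51°.
Field: 35.43/20 → 1 → B, 81.51/10 → 8 → I; chars BI.
Square: 15.43/2 → 7, 1.51/1 → 1; chars 71.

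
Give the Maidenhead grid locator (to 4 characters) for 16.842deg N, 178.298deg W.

AK06

Add 180° to longitude and 90° to latitude: 1.70, 106.84.
Field (20°×10°, letters A–R): lon ⌊1.70/20⌋ = 0 → A; lat ⌊106.84/10⌋ = 10 → K.
Square (2°×1°, digits 0–9): lon ⌊1.70/2⌋ = 0; lat ⌊6.84/1⌋ = 6.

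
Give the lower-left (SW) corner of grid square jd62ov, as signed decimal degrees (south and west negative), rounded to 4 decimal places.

Field J=9, D=3: +9·20° lon, +3·10° lat → SW at lon 0°, lat -60°.
Square 6, 2: +6·2° lon, +2·1° lat → SW at lon 12°, lat -58°.
Subsquare o=14, v=21: +14·0.0833333° lon, +21·0.0416667° lat → SW at lon 13.1667°, lat -57.125°.
latitude -57.1250, longitude 13.1667.

-57.1250, 13.1667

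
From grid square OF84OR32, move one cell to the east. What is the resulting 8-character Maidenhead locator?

Longitude extended square 3; +1 → 4.
The latitude characters are unchanged.

OF84or42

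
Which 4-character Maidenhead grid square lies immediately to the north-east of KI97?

Longitude square 9; +1 → 10, wraps to 0, carry into field.
Longitude field K = 10; +1 → 11 = L.
Latitude square 7; +1 → 8.

LI08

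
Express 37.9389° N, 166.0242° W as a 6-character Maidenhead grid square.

AM67xw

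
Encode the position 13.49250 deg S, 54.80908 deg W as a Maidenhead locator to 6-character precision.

GH26om

Add 180° to longitude and 90° to latitude: 125.1909, 76.5075.
Field (20°×10°, letters A–R): lon ⌊125.1909/20⌋ = 6 → G; lat ⌊76.5075/10⌋ = 7 → H.
Square (2°×1°, digits 0–9): lon ⌊5.1909/2⌋ = 2; lat ⌊6.5075/1⌋ = 6.
Subsquare (5′×2.5′, letters a–x): lon ⌊1.1909/0.0833333⌋ = 14 → o; lat ⌊0.5075/0.0416667⌋ = 12 → m.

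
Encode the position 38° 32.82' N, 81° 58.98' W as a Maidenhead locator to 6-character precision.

EM98an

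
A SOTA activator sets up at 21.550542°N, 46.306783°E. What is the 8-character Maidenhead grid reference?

Add 180° to longitude and 90° to latitude: 226.30678, 111.55054.
Field: 226.30678/20 → 11 → L, 111.55054/10 → 11 → L; chars LL.
Square: 6.30678/2 → 3, 1.55054/1 → 1; chars 31.
Subsquare: 0.30678/0.0833333 → 3 → d, 0.55054/0.0416667 → 13 → n; chars dn.
Extended square: 0.05678/0.00833333 → 6, 0.00888/0.00416667 → 2; chars 62.

LL31dn62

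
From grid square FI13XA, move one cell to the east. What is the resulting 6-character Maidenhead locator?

FI23aa

Longitude subsquare x = 23; +1 → 24, wraps to 0 = a, carry into square.
Longitude square 1; +1 → 2.
The latitude characters are unchanged.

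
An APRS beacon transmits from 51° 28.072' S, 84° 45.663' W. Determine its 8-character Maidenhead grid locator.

Shift to the Maidenhead origin (180°W, 90°S): lon 95.23895, lat 38.53213.
Field (20°×10°, letters A–R): lon ⌊95.23895/20⌋ = 4 → E; lat ⌊38.53213/10⌋ = 3 → D.
Square (2°×1°, digits 0–9): lon ⌊15.23895/2⌋ = 7; lat ⌊8.53213/1⌋ = 8.
Subsquare (5′×2.5′, letters a–x): lon ⌊1.23895/0.0833333⌋ = 14 → o; lat ⌊0.53213/0.0416667⌋ = 12 → m.
Extended square (30″×15″, digits 0–9): lon ⌊0.07228/0.00833333⌋ = 8; lat ⌊0.03213/0.00416667⌋ = 7.

ED78om87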